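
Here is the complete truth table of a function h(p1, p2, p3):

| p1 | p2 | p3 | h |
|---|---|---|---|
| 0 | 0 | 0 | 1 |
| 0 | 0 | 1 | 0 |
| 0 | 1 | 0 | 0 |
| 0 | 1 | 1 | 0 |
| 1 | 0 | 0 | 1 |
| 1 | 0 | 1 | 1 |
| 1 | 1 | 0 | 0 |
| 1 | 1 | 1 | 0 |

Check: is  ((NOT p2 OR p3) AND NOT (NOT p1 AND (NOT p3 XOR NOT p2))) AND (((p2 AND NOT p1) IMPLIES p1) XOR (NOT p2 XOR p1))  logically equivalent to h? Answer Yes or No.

Evaluate ((NOT p2 OR p3) AND NOT (NOT p1 AND (NOT p3 XOR NOT p2))) AND (((p2 AND NOT p1) IMPLIES p1) XOR (NOT p2 XOR p1)) on each row and compare to h:
  p1=0, p2=0, p3=0: formula gives 0, but h = 1 ✗
A single disagreement suffices: at (0,0,0) they differ, so the formula does not compute h.

No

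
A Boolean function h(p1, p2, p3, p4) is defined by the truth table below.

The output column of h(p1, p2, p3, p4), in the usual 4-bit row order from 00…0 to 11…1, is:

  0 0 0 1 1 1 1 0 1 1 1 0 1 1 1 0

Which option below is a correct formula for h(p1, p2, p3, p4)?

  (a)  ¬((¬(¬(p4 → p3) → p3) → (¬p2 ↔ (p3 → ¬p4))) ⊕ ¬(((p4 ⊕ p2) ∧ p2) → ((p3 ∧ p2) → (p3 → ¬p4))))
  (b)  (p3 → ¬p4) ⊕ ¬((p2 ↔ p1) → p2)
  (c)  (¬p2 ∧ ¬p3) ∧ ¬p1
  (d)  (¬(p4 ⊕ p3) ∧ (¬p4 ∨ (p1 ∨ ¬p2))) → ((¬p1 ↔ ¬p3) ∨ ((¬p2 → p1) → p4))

(a): at (0,0,1,1) it gives 0, but h = 1 — eliminated.
(c): at (0,0,0,0) it gives 1, but h = 0 — eliminated.
(d): at (0,0,0,0) it gives 1, but h = 0 — eliminated.
(b) is the remaining candidate, and it agrees with h on all 16 inputs.

b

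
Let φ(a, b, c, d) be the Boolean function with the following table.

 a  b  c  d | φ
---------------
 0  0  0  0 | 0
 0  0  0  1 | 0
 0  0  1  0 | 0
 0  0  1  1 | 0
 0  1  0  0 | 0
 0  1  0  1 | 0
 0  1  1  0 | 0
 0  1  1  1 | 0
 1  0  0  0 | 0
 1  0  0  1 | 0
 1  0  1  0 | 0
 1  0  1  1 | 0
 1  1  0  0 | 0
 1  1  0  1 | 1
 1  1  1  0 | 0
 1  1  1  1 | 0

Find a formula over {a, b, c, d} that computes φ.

φ is 1 on exactly one input, (1,1,0,1), whose minterm is a·b·¬c·d. So φ is just that conjunction.

φ(a, b, c, d) = ((a and b) and not c) and d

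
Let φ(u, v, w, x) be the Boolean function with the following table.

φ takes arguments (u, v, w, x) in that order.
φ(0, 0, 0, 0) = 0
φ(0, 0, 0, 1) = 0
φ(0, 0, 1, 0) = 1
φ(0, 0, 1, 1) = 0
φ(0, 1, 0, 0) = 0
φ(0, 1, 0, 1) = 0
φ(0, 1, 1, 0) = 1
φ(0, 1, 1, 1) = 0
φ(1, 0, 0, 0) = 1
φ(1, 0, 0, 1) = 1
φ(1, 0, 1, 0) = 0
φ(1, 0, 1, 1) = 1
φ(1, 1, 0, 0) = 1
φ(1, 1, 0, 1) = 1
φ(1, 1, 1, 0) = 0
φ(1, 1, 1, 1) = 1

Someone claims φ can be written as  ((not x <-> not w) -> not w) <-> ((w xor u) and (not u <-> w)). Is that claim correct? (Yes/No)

Evaluate ((not x <-> not w) -> not w) <-> ((w xor u) and (not u <-> w)) on each row and compare to φ:
  u=0, v=0, w=0, x=0: formula gives 0, φ = 0 ✓
  u=0, v=0, w=0, x=1: formula gives 0, φ = 0 ✓
  u=0, v=0, w=1, x=0: formula gives 1, φ = 1 ✓
  u=0, v=0, w=1, x=1: formula gives 0, φ = 0 ✓
  … (the remaining 12 rows also agree.)
No disagreement on any input; they are logically equivalent.

Yes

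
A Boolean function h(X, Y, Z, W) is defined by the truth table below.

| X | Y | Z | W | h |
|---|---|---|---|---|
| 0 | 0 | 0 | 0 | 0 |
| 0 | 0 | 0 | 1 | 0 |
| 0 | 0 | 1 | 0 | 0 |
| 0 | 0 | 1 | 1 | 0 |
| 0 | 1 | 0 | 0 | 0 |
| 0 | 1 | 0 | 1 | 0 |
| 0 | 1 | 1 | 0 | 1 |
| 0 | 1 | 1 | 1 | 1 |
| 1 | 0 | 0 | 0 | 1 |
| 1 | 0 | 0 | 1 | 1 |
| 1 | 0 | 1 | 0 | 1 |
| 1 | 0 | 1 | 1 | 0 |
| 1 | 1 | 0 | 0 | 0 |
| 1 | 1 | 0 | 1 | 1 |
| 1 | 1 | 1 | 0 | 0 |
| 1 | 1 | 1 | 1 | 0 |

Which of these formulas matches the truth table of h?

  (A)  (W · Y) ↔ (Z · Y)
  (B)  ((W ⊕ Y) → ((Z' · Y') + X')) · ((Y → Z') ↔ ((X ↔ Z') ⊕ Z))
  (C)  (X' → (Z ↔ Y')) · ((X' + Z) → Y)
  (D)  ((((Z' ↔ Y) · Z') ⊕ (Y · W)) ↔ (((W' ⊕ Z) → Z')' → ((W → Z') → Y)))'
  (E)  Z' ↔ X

(A): at (0,0,0,0) it gives 1, but h = 0 — eliminated.
(C): at (0,1,0,0) it gives 1, but h = 0 — eliminated.
(D): at (0,0,0,0) it gives 1, but h = 0 — eliminated.
(E): at (0,0,1,0) it gives 1, but h = 0 — eliminated.
Only (B) survives; checking it on all 16 rows confirms it matches h.

B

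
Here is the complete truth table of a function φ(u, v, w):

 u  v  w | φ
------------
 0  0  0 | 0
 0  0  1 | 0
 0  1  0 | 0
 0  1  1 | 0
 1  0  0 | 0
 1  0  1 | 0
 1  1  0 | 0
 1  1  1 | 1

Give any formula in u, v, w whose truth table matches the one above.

The output is 1 only when every input is 1 — the AND of all inputs.

φ(u, v, w) = (u ∧ v) ∧ w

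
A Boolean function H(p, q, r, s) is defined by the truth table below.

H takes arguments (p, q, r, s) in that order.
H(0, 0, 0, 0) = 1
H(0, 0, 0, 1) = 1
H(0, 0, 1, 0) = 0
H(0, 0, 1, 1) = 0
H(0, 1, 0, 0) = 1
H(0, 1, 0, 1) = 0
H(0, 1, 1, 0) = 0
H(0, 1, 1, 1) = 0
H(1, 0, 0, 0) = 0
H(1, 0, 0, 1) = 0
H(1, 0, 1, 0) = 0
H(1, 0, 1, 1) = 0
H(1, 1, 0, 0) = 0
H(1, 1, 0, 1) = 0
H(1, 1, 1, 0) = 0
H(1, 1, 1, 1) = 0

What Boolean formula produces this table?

H=1 on 3 inputs: (0,0,0,0), (0,0,0,1), (0,1,0,0). Reading each as a conjunction of literals (¬p·¬q·¬r·¬s, ¬p·¬q·¬r·s, ¬p·q·¬r·¬s) and taking the OR gives the canonical DNF.

H(p, q, r, s) = ((((~p & ~q) & ~r) & ~s) | (((~p & ~q) & ~r) & s)) | (((~p & q) & ~r) & ~s)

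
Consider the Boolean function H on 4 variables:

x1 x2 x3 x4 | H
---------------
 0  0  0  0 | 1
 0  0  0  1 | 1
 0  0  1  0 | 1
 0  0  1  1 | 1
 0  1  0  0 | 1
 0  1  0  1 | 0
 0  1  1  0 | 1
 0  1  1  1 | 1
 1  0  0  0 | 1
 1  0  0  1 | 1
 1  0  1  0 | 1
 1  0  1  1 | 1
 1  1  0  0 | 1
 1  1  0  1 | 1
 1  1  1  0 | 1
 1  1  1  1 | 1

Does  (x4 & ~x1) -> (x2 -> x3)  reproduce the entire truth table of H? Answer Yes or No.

Check the formula against H row by row:
  x1=0, x2=0, x3=0, x4=0: formula gives 1, H = 1 ✓
  x1=0, x2=0, x3=0, x4=1: formula gives 1, H = 1 ✓
  x1=0, x2=0, x3=1, x4=0: formula gives 1, H = 1 ✓
  x1=0, x2=0, x3=1, x4=1: formula gives 1, H = 1 ✓
  … (the remaining 12 rows also agree.)
No disagreement on any input; they are logically equivalent.

Yes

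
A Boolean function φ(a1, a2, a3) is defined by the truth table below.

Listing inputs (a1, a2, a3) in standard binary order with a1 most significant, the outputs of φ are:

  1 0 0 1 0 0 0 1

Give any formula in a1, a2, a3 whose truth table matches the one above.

φ(a1, a2, a3) = (((¬a1 ∧ ¬a2) ∧ ¬a3) ∨ ((¬a1 ∧ a2) ∧ a3)) ∨ ((a1 ∧ a2) ∧ a3)

The 1-rows are (0,0,0), (0,1,1), (1,1,1). Each contributes one minterm — ¬a1·¬a2·¬a3; ¬a1·a2·a3; a1·a2·a3 — and their disjunction is a sum-of-products form of φ.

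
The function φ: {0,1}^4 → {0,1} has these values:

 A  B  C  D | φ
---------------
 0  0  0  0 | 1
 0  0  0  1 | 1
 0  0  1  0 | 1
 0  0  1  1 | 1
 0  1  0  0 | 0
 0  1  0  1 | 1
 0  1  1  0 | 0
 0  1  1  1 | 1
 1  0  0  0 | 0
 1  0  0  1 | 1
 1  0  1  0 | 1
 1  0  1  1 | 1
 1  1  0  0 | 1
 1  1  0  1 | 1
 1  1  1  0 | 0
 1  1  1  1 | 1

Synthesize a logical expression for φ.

There are just 4 zero rows: (0,1,0,0), (0,1,1,0), (1,0,0,0), (1,1,1,0). Their minterms are ¬A·B·¬C·¬D, ¬A·B·C·¬D, A·¬B·¬C·¬D, A·B·C·¬D; the OR of those covers precisely the 0-outputs, and negating it yields φ.

φ(A, B, C, D) = NOT ((((((NOT A AND B) AND NOT C) AND NOT D) OR (((NOT A AND B) AND C) AND NOT D)) OR (((A AND NOT B) AND NOT C) AND NOT D)) OR (((A AND B) AND C) AND NOT D))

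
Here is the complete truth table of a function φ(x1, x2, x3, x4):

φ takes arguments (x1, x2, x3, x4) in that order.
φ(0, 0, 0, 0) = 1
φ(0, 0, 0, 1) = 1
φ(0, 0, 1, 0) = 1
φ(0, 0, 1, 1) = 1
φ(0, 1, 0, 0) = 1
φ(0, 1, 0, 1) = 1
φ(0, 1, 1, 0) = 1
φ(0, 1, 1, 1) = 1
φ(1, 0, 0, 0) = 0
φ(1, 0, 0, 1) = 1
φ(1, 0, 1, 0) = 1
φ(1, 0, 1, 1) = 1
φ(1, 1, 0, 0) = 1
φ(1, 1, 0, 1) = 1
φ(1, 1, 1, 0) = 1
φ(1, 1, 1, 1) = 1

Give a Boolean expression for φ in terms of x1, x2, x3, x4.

Only row (1,0,0,0) gives 0. So φ is 1 everywhere except there — the complement of the minterm x1·¬x2·¬x3·¬x4.

φ(x1, x2, x3, x4) = ¬(((x1 ∧ ¬x2) ∧ ¬x3) ∧ ¬x4)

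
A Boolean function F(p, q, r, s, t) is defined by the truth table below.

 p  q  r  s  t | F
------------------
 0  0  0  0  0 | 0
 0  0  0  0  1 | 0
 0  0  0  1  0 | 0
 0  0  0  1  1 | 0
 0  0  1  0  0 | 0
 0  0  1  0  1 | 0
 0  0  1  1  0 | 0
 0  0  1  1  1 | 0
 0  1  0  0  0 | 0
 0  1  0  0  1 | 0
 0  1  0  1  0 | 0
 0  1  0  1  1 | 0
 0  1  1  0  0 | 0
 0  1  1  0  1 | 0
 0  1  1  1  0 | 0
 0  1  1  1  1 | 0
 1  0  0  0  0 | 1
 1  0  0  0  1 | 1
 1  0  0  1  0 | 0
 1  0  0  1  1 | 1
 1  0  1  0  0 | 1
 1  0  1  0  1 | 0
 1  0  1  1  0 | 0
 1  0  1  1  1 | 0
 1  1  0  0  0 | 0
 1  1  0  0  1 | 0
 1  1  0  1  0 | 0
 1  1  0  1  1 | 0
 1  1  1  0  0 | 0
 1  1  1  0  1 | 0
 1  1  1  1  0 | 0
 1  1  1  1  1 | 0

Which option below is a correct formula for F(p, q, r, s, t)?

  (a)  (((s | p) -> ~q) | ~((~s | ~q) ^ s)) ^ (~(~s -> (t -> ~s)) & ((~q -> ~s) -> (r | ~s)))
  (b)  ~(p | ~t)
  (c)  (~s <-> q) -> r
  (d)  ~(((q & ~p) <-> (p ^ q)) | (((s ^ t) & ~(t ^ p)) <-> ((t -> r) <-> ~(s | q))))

d

(a) disagrees with F on (0,0,0,0,0) (formula → 1, table → 0); rule it out.
(b) disagrees with F on (0,0,0,0,1) (formula → 1, table → 0); rule it out.
(c) disagrees with F on (0,0,0,0,0) (formula → 1, table → 0); rule it out.
Only (d) survives; checking it on all 32 rows confirms it matches F.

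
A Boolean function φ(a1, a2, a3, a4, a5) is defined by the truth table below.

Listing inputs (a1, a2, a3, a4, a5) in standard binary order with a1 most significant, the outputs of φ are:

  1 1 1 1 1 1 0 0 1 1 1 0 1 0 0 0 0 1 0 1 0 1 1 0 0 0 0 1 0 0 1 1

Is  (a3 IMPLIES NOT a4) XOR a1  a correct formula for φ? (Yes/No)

Check the formula against φ row by row:
  a1=0, a2=0, a3=0, a4=0, a5=0: formula gives 1, φ = 1 ✓
  a1=0, a2=0, a3=0, a4=0, a5=1: formula gives 1, φ = 1 ✓
  a1=0, a2=0, a3=0, a4=1, a5=0: formula gives 1, φ = 1 ✓
  a1=0, a2=0, a3=0, a4=1, a5=1: formula gives 1, φ = 1 ✓
  …
  a1=0, a2=1, a3=0, a4=1, a5=1: formula gives 1, but φ = 0 ✗
Row (0,1,0,1,1) is a counterexample, so the formula is not equivalent to φ.

No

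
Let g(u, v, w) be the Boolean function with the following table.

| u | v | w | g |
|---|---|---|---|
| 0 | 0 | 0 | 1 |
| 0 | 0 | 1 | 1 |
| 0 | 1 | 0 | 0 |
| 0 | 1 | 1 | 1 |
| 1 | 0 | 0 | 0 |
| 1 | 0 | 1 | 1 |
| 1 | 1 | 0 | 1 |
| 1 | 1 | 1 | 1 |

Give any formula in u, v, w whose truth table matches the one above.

g(u, v, w) = not (((not u and v) and not w) or ((u and not v) and not w))

There are just 2 zero rows: (0,1,0), (1,0,0). Their minterms are ¬u·v·¬w, u·¬v·¬w; the OR of those covers precisely the 0-outputs, and negating it yields g.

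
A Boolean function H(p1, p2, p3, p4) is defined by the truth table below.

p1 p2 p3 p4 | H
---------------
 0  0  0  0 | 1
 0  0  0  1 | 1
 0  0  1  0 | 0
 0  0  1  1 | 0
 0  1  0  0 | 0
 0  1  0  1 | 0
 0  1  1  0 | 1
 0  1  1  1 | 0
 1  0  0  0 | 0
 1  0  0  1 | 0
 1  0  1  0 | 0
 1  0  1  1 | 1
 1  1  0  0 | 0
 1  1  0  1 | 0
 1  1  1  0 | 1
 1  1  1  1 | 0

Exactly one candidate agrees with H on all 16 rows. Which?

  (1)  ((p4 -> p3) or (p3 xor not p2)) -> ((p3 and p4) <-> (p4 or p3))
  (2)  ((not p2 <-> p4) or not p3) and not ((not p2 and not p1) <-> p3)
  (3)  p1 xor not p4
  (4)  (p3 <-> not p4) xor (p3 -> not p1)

(1) fails at (0,0,0,1): the formula yields 0, H is 1.
(3) fails at (0,0,0,1): the formula yields 0, H is 1.
(4) fails at (0,0,0,1): the formula yields 0, H is 1.
Only (2) survives; checking it on all 16 rows confirms it matches H.

2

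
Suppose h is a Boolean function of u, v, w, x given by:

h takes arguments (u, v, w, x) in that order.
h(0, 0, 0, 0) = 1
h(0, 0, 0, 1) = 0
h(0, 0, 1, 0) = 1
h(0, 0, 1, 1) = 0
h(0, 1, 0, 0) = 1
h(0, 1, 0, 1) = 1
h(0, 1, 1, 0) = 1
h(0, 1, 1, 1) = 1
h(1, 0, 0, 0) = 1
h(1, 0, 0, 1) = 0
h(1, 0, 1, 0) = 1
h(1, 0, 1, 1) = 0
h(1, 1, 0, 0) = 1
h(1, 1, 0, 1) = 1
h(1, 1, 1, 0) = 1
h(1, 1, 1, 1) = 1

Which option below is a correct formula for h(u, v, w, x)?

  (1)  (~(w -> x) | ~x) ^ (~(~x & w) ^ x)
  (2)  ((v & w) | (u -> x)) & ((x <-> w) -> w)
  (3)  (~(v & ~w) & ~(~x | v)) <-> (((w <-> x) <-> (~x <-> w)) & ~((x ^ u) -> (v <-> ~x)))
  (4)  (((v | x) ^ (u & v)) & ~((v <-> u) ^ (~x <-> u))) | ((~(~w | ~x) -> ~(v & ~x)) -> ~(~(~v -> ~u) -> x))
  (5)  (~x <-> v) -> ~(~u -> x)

(1) disagrees with h on (0,0,0,0) (formula → 0, table → 1); rule it out.
(2) disagrees with h on (0,0,0,0) (formula → 0, table → 1); rule it out.
(4) disagrees with h on (0,0,0,0) (formula → 0, table → 1); rule it out.
(5) disagrees with h on (1,1,0,0) (formula → 0, table → 1); rule it out.
That leaves (3). Evaluating it on every row reproduces the table of h exactly.

3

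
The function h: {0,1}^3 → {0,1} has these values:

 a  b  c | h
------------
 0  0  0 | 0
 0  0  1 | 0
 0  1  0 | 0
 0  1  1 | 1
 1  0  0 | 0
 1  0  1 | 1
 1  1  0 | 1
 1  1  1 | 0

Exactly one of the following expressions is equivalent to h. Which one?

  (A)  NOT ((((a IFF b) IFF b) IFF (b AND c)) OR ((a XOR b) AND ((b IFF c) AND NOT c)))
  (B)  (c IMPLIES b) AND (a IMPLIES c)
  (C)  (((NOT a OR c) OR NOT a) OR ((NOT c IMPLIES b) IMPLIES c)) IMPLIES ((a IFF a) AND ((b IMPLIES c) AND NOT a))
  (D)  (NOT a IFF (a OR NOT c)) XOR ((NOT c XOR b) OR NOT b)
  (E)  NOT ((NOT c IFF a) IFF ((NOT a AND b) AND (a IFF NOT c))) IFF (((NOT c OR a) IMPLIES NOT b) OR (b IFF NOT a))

(B): at (0,0,0) it gives 1, but h = 0 — eliminated.
(C): at (0,0,0) it gives 1, but h = 0 — eliminated.
(D): at (0,0,1) it gives 1, but h = 0 — eliminated.
(E): at (0,0,1) it gives 1, but h = 0 — eliminated.
That leaves (A). Evaluating it on every row reproduces the table of h exactly.

A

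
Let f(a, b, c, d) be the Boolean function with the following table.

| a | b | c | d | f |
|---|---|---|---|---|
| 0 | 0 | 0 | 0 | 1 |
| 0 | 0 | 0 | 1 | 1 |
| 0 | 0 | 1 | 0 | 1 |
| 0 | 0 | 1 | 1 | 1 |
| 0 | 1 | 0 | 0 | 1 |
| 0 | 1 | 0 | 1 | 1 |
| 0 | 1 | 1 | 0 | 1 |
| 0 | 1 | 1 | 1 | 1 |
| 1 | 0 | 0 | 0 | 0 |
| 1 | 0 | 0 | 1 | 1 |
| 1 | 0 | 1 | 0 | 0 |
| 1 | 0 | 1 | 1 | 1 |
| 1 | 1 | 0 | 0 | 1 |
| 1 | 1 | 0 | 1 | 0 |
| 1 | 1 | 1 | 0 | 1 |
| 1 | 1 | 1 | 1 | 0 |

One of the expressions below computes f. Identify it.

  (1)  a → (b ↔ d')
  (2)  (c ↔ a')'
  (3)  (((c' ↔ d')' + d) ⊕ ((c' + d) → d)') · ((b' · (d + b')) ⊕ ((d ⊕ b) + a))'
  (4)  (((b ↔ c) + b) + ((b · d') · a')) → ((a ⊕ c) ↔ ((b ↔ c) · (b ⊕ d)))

1

(2) fails at (0,0,1,0): the formula yields 0, f is 1.
(3) fails at (0,0,0,0): the formula yields 0, f is 1.
(4) fails at (0,0,0,1): the formula yields 0, f is 1.
(1) is the remaining candidate, and it agrees with f on all 16 inputs.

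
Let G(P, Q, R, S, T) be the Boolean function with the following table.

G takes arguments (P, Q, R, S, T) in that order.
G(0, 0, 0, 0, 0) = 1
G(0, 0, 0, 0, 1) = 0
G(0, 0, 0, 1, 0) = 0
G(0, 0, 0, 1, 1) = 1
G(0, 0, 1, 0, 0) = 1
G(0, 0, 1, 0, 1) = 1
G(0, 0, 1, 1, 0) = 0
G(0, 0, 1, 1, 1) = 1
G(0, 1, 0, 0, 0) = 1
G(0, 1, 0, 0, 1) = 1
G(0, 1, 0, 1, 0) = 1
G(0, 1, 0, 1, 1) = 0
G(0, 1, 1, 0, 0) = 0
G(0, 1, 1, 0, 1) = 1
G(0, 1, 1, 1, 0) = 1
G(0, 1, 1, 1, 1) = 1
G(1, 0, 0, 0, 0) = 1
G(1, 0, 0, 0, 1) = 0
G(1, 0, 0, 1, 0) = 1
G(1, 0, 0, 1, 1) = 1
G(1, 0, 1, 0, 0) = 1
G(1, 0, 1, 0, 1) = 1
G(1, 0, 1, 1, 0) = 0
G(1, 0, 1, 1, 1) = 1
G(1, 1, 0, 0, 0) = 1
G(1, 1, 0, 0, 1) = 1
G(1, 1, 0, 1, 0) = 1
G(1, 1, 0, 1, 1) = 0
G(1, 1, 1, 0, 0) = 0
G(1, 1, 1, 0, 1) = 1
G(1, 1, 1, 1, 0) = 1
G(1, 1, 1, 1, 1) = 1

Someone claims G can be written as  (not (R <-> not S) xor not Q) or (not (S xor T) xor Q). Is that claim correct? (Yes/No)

No

Evaluate (not (R <-> not S) xor not Q) or (not (S xor T) xor Q) on each row and compare to G:
  P=0, Q=0, R=0, S=0, T=0: formula gives 1, G = 1 ✓
  P=0, Q=0, R=0, S=0, T=1: formula gives 0, G = 0 ✓
  P=0, Q=0, R=0, S=1, T=0: formula gives 1, but G = 0 ✗
Row (0,0,0,1,0) is a counterexample, so the formula is not equivalent to G.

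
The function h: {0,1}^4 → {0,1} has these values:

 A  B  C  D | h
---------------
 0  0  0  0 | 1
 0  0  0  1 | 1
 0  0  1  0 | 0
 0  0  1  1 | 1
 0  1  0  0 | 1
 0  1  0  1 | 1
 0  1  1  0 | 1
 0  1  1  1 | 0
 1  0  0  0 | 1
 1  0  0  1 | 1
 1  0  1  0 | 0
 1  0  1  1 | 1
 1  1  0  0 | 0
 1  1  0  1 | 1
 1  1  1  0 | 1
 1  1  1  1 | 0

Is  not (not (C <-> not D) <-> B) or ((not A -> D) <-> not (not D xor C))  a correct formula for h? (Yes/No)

Check the formula against h row by row:
  A=0, B=0, C=0, D=0: formula gives 1, h = 1 ✓
  A=0, B=0, C=0, D=1: formula gives 1, h = 1 ✓
  A=0, B=0, C=1, D=0: formula gives 0, h = 0 ✓
  A=0, B=0, C=1, D=1: formula gives 1, h = 1 ✓
  …
  A=1, B=0, C=1, D=0: formula gives 1, but h = 0 ✗
A single disagreement suffices: at (1,0,1,0) they differ, so the formula does not compute h.

No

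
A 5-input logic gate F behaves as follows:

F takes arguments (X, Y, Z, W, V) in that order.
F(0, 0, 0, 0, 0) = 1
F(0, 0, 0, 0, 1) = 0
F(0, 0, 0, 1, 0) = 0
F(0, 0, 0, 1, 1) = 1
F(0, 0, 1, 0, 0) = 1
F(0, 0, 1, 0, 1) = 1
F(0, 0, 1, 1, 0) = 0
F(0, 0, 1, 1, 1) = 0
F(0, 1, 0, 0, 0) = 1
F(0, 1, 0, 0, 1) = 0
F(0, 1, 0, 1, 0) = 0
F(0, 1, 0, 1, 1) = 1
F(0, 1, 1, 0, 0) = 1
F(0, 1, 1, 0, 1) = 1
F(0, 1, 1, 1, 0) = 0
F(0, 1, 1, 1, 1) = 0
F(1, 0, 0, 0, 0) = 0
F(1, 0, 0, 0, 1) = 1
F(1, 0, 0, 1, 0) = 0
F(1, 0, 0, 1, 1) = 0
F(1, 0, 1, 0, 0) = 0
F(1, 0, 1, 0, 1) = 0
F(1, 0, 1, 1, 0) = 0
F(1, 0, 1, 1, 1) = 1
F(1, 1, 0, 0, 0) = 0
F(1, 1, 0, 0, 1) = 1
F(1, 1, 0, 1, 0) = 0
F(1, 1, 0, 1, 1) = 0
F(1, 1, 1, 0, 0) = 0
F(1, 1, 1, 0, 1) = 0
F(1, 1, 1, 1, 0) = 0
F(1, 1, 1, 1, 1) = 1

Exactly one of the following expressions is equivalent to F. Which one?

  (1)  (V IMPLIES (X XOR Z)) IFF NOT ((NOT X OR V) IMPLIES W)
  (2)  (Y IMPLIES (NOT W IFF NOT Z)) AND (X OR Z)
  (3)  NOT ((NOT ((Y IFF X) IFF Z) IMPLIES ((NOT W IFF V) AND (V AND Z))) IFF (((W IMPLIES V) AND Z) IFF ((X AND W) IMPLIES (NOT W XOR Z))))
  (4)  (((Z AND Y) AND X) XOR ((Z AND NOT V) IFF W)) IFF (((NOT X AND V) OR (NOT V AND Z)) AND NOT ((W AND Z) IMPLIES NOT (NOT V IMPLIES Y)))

1

(2) fails at (0,0,0,0,0): the formula yields 0, F is 1.
(3) fails at (0,0,0,0,0): the formula yields 0, F is 1.
(4) fails at (0,0,0,0,0): the formula yields 0, F is 1.
Only (1) survives; checking it on all 32 rows confirms it matches F.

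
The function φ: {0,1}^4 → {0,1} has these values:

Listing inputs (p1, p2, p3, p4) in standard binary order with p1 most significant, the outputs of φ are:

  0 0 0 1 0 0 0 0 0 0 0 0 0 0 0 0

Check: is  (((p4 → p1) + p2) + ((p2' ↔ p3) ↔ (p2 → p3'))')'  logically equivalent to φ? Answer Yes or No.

Yes

Check the formula against φ row by row:
  p1=0, p2=0, p3=0, p4=0: formula gives 0, φ = 0 ✓
  p1=0, p2=0, p3=0, p4=1: formula gives 0, φ = 0 ✓
  p1=0, p2=0, p3=1, p4=0: formula gives 0, φ = 0 ✓
  p1=0, p2=0, p3=1, p4=1: formula gives 1, φ = 1 ✓
  … (the remaining 12 rows also agree.)
No disagreement on any input; they are logically equivalent.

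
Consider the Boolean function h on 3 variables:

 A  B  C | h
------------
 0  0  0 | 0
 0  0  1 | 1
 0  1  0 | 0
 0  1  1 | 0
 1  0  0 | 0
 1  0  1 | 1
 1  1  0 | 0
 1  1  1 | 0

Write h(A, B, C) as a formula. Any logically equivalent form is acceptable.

h(A, B, C) = ((¬A ∧ ¬B) ∧ C) ∨ ((A ∧ ¬B) ∧ C)

The 1-rows are (0,0,1), (1,0,1). Each contributes one minterm — ¬A·¬B·C; A·¬B·C — and their disjunction is a sum-of-products form of h.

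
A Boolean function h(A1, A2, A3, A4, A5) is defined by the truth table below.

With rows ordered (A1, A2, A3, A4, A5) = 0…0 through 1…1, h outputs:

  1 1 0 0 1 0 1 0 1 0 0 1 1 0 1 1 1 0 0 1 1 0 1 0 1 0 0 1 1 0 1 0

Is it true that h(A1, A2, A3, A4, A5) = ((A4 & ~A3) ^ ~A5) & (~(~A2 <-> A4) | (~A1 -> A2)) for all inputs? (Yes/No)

Check the formula against h row by row:
  A1=0, A2=0, A3=0, A4=0, A5=0: formula gives 1, h = 1 ✓
  A1=0, A2=0, A3=0, A4=0, A5=1: formula gives 0, but h = 1 ✗
Row (0,0,0,0,1) is a counterexample, so the formula is not equivalent to h.

No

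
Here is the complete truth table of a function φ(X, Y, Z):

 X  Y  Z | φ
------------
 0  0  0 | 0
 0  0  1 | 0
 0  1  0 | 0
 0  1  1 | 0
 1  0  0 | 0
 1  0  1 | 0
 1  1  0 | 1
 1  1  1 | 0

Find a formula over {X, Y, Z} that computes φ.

φ is 1 on exactly one input, (1,1,0), whose minterm is X·Y·¬Z. So φ is just that conjunction.

φ(X, Y, Z) = (X AND Y) AND NOT Z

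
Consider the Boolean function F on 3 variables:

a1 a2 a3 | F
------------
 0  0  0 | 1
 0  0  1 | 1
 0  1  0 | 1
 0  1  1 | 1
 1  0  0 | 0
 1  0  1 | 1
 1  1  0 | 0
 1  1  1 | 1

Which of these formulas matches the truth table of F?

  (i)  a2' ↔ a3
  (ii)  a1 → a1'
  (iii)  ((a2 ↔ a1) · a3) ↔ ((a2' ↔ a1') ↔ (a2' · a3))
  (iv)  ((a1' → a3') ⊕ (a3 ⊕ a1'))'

(i) disagrees with F on (0,0,0) (formula → 0, table → 1); rule it out.
(ii) disagrees with F on (1,0,1) (formula → 0, table → 1); rule it out.
(iii) disagrees with F on (0,1,0) (formula → 0, table → 1); rule it out.
Only (iv) survives; checking it on all 8 rows confirms it matches F.

iv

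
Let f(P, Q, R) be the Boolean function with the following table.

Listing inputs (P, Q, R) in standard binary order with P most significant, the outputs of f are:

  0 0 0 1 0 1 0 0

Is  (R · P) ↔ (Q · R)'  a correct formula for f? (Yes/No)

Yes

Evaluate (R · P) ↔ (Q · R)' on each row and compare to f:
  P=0, Q=0, R=0: formula gives 0, f = 0 ✓
  P=0, Q=0, R=1: formula gives 0, f = 0 ✓
  P=0, Q=1, R=0: formula gives 0, f = 0 ✓
  P=0, Q=1, R=1: formula gives 1, f = 1 ✓
  P=1, Q=0, R=0: formula gives 0, f = 0 ✓
  … (the remaining 3 rows also agree.)
No disagreement on any input; they are logically equivalent.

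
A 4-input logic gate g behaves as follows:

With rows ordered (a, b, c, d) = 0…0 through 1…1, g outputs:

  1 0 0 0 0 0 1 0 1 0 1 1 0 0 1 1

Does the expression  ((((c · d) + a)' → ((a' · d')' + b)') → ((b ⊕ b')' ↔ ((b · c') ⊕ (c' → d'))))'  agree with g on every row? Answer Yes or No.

Check the formula against g row by row:
  a=0, b=0, c=0, d=0: formula gives 1, g = 1 ✓
  a=0, b=0, c=0, d=1: formula gives 0, g = 0 ✓
  a=0, b=0, c=1, d=0: formula gives 1, but g = 0 ✗
Row (0,0,1,0) is a counterexample, so the formula is not equivalent to g.

No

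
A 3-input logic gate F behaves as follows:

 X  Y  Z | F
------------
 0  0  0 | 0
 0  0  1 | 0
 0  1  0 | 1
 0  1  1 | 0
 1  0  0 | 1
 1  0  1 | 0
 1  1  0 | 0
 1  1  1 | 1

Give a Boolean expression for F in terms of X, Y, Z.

The 1-rows are (0,1,0), (1,0,0), (1,1,1). Each contributes one minterm — ¬X·Y·¬Z; X·¬Y·¬Z; X·Y·Z — and their disjunction is a sum-of-products form of F.

F(X, Y, Z) = (((not X and Y) and not Z) or ((X and not Y) and not Z)) or ((X and Y) and Z)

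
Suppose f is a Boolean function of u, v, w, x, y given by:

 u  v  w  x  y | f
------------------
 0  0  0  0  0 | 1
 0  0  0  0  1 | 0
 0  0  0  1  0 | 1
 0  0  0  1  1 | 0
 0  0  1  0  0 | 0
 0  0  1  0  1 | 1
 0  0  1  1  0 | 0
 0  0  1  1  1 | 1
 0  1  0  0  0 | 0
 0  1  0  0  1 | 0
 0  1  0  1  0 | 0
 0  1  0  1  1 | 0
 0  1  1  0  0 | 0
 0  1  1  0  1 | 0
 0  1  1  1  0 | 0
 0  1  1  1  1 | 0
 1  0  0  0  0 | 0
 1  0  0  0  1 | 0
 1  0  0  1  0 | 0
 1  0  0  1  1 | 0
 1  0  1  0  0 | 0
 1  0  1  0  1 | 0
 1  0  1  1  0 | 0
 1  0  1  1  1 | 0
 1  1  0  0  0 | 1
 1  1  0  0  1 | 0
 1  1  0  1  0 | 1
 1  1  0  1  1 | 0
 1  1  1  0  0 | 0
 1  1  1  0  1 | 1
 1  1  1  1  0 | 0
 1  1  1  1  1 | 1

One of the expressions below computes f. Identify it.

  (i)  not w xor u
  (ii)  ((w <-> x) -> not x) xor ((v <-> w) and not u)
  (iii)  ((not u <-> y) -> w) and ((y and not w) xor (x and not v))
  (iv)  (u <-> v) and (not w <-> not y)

(i) disagrees with f on (0,0,0,0,1) (formula → 1, table → 0); rule it out.
(ii) disagrees with f on (0,0,0,0,0) (formula → 0, table → 1); rule it out.
(iii) disagrees with f on (0,0,0,0,0) (formula → 0, table → 1); rule it out.
Only (iv) survives; checking it on all 32 rows confirms it matches f.

iv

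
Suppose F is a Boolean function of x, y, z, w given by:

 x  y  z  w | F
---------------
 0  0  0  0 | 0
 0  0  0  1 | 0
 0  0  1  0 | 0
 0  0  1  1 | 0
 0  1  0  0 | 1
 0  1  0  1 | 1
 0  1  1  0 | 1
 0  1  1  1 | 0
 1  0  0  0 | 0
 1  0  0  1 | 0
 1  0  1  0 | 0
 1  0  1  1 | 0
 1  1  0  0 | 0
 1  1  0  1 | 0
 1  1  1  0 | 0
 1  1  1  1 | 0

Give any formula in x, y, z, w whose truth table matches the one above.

F=1 on 3 inputs: (0,1,0,0), (0,1,0,1), (0,1,1,0). Reading each as a conjunction of literals (¬x·y·¬z·¬w, ¬x·y·¬z·w, ¬x·y·z·¬w) and taking the OR gives the canonical DNF.

F(x, y, z, w) = ((((not x and y) and not z) and not w) or (((not x and y) and not z) and w)) or (((not x and y) and z) and not w)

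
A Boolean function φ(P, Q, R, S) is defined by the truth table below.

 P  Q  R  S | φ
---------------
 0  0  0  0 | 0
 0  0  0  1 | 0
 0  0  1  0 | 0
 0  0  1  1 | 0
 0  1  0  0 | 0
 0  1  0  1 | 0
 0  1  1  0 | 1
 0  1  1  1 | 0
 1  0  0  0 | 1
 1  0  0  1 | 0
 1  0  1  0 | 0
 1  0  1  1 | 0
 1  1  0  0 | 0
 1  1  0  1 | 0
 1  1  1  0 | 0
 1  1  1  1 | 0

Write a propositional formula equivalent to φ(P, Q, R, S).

Collect the rows where φ=1 — (0,1,1,0), (1,0,0,0) — and write one minterm per row: ¬P·Q·R·¬S, P·¬Q·¬R·¬S. Their union (logical OR) reproduces the table exactly.

φ(P, Q, R, S) = (((¬P ∧ Q) ∧ R) ∧ ¬S) ∨ (((P ∧ ¬Q) ∧ ¬R) ∧ ¬S)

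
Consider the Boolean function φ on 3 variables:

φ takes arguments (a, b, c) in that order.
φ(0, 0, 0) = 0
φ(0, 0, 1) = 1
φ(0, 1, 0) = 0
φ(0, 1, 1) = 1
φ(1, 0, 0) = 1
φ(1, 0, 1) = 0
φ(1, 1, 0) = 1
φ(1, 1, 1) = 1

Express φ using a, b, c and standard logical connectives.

φ(a, b, c) = not ((((not a and not b) and not c) or ((not a and b) and not c)) or ((a and not b) and c))

The 0-rows are (0,0,0), (0,1,0), (1,0,1). Take each as a conjunction (¬a·¬b·¬c, ¬a·b·¬c, a·¬b·c), form their disjunction, and complement — that gives a formula that is 1 everywhere φ is.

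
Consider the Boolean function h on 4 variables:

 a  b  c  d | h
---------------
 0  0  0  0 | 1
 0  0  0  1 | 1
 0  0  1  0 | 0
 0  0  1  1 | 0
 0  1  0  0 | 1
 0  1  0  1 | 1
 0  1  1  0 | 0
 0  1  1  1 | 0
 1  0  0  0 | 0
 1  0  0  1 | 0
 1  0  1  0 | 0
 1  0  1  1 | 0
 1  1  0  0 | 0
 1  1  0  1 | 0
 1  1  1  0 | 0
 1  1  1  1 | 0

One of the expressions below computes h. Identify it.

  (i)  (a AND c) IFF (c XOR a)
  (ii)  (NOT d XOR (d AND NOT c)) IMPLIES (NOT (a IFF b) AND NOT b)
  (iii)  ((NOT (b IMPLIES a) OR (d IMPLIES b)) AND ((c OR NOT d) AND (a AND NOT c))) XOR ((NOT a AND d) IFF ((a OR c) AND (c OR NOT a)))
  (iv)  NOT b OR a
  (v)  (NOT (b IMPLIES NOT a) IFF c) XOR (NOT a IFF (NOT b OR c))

(ii) fails at (0,0,0,0): the formula yields 0, h is 1.
(iii) fails at (0,0,0,1): the formula yields 0, h is 1.
(iv) fails at (0,0,1,0): the formula yields 1, h is 0.
(v) fails at (0,0,0,0): the formula yields 0, h is 1.
That leaves (i). Evaluating it on every row reproduces the table of h exactly.

i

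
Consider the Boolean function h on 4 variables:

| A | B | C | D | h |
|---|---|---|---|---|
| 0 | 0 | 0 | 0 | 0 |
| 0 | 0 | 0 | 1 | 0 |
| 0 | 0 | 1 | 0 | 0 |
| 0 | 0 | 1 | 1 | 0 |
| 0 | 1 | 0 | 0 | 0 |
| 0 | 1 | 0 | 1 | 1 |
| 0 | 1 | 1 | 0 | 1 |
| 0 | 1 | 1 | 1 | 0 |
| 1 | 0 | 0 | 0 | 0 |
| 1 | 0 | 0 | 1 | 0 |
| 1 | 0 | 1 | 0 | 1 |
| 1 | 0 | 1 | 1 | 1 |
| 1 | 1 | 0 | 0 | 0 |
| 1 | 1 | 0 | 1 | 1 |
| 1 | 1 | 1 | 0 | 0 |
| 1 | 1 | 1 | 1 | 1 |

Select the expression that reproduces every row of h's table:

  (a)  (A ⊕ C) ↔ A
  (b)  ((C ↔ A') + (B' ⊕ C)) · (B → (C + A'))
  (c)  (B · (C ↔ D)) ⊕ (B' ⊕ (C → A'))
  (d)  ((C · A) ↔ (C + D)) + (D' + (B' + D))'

(a) fails at (0,0,0,0): the formula yields 1, h is 0.
(b) fails at (0,0,0,0): the formula yields 1, h is 0.
(d) fails at (0,0,0,0): the formula yields 1, h is 0.
That leaves (c). Evaluating it on every row reproduces the table of h exactly.

c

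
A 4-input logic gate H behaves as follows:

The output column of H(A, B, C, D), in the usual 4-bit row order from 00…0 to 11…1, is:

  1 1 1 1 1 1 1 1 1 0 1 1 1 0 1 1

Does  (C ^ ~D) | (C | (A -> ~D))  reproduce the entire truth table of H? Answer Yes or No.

Yes

Check the formula against H row by row:
  A=0, B=0, C=0, D=0: formula gives 1, H = 1 ✓
  A=0, B=0, C=0, D=1: formula gives 1, H = 1 ✓
  A=0, B=0, C=1, D=0: formula gives 1, H = 1 ✓
  A=0, B=0, C=1, D=1: formula gives 1, H = 1 ✓
  …and likewise for the remaining 12 rows.
Every row agrees, so the formula is equivalent.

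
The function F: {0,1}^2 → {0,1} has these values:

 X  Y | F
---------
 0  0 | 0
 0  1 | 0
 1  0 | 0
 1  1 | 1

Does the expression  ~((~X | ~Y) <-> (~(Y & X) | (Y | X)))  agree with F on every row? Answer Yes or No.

Check the formula against F row by row:
  X=0, Y=0: formula gives 0, F = 0 ✓
  X=0, Y=1: formula gives 0, F = 0 ✓
  X=1, Y=0: formula gives 0, F = 0 ✓
  X=1, Y=1: formula gives 1, F = 1 ✓
All 4 rows match — the expression computes F exactly.

Yes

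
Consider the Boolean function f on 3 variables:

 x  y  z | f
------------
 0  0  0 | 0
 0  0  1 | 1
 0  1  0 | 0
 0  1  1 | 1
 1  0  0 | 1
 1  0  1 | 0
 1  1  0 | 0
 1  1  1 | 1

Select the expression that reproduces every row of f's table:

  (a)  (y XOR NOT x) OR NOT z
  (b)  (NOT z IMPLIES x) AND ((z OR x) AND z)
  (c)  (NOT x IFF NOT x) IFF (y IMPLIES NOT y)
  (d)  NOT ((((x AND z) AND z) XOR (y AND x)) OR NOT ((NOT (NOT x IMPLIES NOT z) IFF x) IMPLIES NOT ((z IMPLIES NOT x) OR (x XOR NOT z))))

d

(a): at (0,0,0) it gives 1, but f = 0 — eliminated.
(b): at (1,0,0) it gives 0, but f = 1 — eliminated.
(c): at (0,0,0) it gives 1, but f = 0 — eliminated.
Only (d) survives; checking it on all 8 rows confirms it matches f.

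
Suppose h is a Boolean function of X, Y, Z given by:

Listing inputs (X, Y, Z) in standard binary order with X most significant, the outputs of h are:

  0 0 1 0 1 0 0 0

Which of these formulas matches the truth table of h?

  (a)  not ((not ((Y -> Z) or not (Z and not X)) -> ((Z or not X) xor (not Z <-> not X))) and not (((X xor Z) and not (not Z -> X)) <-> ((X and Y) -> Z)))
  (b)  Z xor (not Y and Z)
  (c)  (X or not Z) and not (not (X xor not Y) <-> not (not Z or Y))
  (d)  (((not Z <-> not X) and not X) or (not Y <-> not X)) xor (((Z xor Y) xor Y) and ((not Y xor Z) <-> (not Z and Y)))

c

(a): at (0,1,0) it gives 0, but h = 1 — eliminated.
(b): at (0,1,0) it gives 0, but h = 1 — eliminated.
(d): at (0,0,0) it gives 1, but h = 0 — eliminated.
(c) is the remaining candidate, and it agrees with h on all 8 inputs.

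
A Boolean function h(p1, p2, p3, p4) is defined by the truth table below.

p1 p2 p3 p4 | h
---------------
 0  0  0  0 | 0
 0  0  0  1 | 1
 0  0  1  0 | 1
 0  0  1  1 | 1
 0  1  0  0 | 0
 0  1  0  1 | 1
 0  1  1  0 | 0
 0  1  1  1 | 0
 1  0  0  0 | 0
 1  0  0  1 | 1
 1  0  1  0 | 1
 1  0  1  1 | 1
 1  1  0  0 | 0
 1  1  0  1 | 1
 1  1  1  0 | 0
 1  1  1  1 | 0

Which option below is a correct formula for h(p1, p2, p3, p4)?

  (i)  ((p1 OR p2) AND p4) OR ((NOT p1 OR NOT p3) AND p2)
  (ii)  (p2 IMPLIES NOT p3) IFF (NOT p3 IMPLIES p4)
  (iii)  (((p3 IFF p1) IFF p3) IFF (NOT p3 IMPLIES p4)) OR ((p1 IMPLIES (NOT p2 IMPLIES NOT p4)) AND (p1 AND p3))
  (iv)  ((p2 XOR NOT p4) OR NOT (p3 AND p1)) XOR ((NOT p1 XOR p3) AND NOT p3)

ii

(i): at (0,0,0,1) it gives 0, but h = 1 — eliminated.
(iii): at (0,0,0,0) it gives 1, but h = 0 — eliminated.
(iv): at (0,0,0,1) it gives 0, but h = 1 — eliminated.
(ii) is the remaining candidate, and it agrees with h on all 16 inputs.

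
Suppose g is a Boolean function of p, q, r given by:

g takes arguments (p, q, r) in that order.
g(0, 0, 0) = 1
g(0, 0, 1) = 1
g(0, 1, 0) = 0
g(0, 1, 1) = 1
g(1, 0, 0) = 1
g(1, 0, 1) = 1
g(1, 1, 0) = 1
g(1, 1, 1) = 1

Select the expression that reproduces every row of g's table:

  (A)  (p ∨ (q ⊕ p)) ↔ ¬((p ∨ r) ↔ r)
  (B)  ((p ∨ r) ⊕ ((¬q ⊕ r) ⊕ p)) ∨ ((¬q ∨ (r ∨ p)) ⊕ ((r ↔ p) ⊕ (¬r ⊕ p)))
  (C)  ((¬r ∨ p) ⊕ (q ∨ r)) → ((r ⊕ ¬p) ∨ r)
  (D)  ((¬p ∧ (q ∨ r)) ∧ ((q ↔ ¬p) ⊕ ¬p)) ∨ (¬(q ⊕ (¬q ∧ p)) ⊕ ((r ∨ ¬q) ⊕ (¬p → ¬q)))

B

(A) fails at (0,1,1): the formula yields 0, g is 1.
(C) fails at (0,1,0): the formula yields 1, g is 0.
(D) fails at (1,0,0): the formula yields 0, g is 1.
(B) is the remaining candidate, and it agrees with g on all 8 inputs.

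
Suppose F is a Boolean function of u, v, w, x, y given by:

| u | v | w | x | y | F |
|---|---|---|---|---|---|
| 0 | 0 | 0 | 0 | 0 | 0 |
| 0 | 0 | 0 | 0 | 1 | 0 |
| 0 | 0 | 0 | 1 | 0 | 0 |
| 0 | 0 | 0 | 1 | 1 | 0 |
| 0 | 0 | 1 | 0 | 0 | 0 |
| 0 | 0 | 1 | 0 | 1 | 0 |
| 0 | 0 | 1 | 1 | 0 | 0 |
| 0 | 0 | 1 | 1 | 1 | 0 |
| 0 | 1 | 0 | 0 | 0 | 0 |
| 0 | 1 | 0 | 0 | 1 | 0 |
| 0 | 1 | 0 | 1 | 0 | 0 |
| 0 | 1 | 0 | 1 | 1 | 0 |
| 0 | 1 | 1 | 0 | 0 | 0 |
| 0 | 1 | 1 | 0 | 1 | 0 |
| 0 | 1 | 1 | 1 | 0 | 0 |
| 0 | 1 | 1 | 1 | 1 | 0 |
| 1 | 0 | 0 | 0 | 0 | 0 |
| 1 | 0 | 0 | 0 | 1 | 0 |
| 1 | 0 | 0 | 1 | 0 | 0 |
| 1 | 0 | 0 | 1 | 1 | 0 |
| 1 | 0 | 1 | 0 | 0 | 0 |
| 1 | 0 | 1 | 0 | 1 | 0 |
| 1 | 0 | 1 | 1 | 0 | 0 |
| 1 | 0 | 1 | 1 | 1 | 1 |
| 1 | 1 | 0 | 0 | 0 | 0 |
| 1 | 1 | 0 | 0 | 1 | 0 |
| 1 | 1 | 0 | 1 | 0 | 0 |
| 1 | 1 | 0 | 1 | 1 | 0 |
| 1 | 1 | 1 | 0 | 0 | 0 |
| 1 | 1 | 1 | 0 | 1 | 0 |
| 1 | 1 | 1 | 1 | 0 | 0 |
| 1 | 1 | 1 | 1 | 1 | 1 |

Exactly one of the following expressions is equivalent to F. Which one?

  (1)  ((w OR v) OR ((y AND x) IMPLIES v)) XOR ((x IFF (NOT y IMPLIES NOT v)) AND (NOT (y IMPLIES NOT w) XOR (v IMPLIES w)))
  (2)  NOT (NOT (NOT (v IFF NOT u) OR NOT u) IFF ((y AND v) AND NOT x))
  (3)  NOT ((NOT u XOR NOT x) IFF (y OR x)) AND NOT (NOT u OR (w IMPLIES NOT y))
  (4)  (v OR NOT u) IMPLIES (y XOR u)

(1) fails at (0,0,0,0,0): the formula yields 1, F is 0.
(2) fails at (0,1,0,0,1): the formula yields 1, F is 0.
(4) fails at (0,0,0,0,1): the formula yields 1, F is 0.
(3) is the remaining candidate, and it agrees with F on all 32 inputs.

3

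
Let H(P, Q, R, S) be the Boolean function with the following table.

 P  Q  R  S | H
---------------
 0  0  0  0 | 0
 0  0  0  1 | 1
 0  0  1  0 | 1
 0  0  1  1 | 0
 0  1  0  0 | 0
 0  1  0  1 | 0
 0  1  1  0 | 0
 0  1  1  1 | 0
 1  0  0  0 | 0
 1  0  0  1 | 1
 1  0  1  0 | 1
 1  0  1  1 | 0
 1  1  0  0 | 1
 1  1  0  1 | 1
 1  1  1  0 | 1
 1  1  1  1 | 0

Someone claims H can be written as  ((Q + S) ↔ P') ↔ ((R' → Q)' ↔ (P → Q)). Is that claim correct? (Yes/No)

No

Evaluate ((Q + S) ↔ P') ↔ ((R' → Q)' ↔ (P → Q)) on each row and compare to H:
  P=0, Q=0, R=0, S=0: formula gives 0, H = 0 ✓
  P=0, Q=0, R=0, S=1: formula gives 1, H = 1 ✓
  P=0, Q=0, R=1, S=0: formula gives 1, H = 1 ✓
  P=0, Q=0, R=1, S=1: formula gives 0, H = 0 ✓
  …
  P=1, Q=1, R=1, S=1: formula gives 1, but H = 0 ✗
Row (1,1,1,1) is a counterexample, so the formula is not equivalent to H.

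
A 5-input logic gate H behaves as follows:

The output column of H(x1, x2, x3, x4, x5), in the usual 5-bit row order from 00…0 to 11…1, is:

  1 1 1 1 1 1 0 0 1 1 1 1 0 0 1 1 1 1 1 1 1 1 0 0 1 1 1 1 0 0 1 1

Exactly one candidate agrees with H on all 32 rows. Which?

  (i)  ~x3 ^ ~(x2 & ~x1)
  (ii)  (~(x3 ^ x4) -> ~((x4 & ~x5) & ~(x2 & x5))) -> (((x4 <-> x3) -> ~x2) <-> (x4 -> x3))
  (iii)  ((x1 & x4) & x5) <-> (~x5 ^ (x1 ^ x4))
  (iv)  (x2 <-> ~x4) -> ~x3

(i) fails at (0,0,0,0,0): the formula yields 0, H is 1.
(ii) fails at (0,0,0,1,0): the formula yields 0, H is 1.
(iii) fails at (0,0,0,0,0): the formula yields 0, H is 1.
(iv) is the remaining candidate, and it agrees with H on all 32 inputs.

iv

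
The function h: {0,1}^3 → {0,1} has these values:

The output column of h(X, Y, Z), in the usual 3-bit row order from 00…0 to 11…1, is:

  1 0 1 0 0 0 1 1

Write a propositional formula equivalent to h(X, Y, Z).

The 1-rows are (0,0,0), (0,1,0), (1,1,0), (1,1,1). Each contributes one minterm — ¬X·¬Y·¬Z; ¬X·Y·¬Z; X·Y·¬Z; X·Y·Z — and their disjunction is a sum-of-products form of h.

h(X, Y, Z) = ((((not X and not Y) and not Z) or ((not X and Y) and not Z)) or ((X and Y) and not Z)) or ((X and Y) and Z)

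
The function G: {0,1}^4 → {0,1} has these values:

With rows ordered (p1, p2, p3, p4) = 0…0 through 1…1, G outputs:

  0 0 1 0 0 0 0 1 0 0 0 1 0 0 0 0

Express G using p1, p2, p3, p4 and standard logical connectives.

G(p1, p2, p3, p4) = ((((p1' · p2') · p3) · p4') + (((p1' · p2) · p3) · p4)) + (((p1 · p2') · p3) · p4)

Collect the rows where G=1 — (0,0,1,0), (0,1,1,1), (1,0,1,1) — and write one minterm per row: ¬p1·¬p2·p3·¬p4, ¬p1·p2·p3·p4, p1·¬p2·p3·p4. Their union (logical OR) reproduces the table exactly.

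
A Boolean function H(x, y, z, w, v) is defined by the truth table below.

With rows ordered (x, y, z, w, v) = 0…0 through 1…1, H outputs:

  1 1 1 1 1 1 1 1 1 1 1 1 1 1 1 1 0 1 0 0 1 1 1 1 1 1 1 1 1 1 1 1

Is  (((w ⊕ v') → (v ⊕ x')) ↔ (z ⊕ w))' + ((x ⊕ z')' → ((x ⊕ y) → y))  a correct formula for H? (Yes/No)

Evaluate (((w ⊕ v') → (v ⊕ x')) ↔ (z ⊕ w))' + ((x ⊕ z')' → ((x ⊕ y) → y)) on each row and compare to H:
  x=0, y=0, z=0, w=0, v=0: formula gives 1, H = 1 ✓
  x=0, y=0, z=0, w=0, v=1: formula gives 1, H = 1 ✓
  x=0, y=0, z=0, w=1, v=0: formula gives 1, H = 1 ✓
  x=0, y=0, z=0, w=1, v=1: formula gives 1, H = 1 ✓
  …and likewise for the remaining 28 rows.
All 32 rows match — the expression computes H exactly.

Yes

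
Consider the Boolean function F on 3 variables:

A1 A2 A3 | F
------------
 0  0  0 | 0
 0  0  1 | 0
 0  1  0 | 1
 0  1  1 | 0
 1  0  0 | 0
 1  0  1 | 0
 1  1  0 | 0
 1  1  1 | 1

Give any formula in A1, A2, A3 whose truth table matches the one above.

F=1 on 2 inputs: (0,1,0), (1,1,1). Reading each as a conjunction of literals (¬A1·A2·¬A3, A1·A2·A3) and taking the OR gives the canonical DNF.

F(A1, A2, A3) = ((A1' · A2) · A3') + ((A1 · A2) · A3)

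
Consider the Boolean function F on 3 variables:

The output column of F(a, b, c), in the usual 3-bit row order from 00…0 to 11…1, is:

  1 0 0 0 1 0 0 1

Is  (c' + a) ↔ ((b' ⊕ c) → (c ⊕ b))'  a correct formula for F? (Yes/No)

Test each input against both F and the formula:
  a=0, b=0, c=0: formula gives 1, F = 1 ✓
  a=0, b=0, c=1: formula gives 1, but F = 0 ✗
Since they disagree at (0,0,1), the expression is not a correct formula for F.

No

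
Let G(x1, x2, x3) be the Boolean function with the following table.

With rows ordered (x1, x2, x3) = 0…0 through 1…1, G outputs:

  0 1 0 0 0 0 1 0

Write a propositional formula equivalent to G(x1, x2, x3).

Collect the rows where G=1 — (0,0,1), (1,1,0) — and write one minterm per row: ¬x1·¬x2·x3, x1·x2·¬x3. Their union (logical OR) reproduces the table exactly.

G(x1, x2, x3) = ((¬x1 ∧ ¬x2) ∧ x3) ∨ ((x1 ∧ x2) ∧ ¬x3)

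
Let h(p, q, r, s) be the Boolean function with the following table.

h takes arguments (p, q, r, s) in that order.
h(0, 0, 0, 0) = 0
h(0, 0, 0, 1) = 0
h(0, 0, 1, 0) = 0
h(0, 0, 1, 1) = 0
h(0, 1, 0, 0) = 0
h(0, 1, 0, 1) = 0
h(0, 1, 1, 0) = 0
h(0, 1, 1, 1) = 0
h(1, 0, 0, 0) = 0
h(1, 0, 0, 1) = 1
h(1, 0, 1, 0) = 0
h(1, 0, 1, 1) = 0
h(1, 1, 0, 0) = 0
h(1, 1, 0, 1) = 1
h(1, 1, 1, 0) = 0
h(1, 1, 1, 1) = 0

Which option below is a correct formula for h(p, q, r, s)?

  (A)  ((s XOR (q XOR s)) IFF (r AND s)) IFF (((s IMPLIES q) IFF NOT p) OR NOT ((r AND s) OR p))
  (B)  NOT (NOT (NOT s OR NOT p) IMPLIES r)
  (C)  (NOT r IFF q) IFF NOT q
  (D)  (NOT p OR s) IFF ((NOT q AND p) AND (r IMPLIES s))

B

(A): at (0,0,0,0) it gives 1, but h = 0 — eliminated.
(C): at (0,0,1,0) it gives 1, but h = 0 — eliminated.
(D): at (1,0,1,0) it gives 1, but h = 0 — eliminated.
(B) is the remaining candidate, and it agrees with h on all 16 inputs.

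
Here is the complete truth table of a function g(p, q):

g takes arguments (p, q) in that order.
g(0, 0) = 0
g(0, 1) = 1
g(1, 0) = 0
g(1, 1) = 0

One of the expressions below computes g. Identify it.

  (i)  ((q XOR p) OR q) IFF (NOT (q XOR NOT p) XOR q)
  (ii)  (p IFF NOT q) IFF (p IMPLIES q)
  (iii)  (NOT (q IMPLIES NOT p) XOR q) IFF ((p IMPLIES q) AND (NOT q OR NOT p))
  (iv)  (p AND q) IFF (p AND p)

(i) disagrees with g on (0,0) (formula → 1, table → 0); rule it out.
(iii) disagrees with g on (1,0) (formula → 1, table → 0); rule it out.
(iv) disagrees with g on (0,0) (formula → 1, table → 0); rule it out.
(ii) is the remaining candidate, and it agrees with g on all 4 inputs.

ii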